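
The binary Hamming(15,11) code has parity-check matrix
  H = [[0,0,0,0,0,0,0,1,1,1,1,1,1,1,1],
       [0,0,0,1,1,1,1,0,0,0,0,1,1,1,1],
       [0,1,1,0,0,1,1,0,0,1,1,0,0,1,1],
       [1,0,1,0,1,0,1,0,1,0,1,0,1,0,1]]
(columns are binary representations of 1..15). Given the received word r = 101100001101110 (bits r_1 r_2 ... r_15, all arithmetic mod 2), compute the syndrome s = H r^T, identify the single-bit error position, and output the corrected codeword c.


s = (1, 0, 1, 0)^T, error position = 10, corrected codeword c = 101100001001110

Compute s = H r^T mod 2 one row at a time:
  s_1 = 0 + 1 + 1 + 0 + 1 + 1 + 1 + 0 = 5 ≡ 1 (mod 2).
  s_2 = 1 + 0 + 0 + 0 + 1 + 1 + 1 + 0 = 4 ≡ 0 (mod 2).
  s_3 = 0 + 1 + 0 + 0 + 1 + 0 + 1 + 0 = 3 ≡ 1 (mod 2).
  s_4 = 1 + 1 + 0 + 0 + 1 + 0 + 1 + 0 = 4 ≡ 0 (mod 2).
s = (1, 0, 1, 0)^T — this equals column 10 of H (binary 1010), so error is at position 10.
Correct: flip bit 10 of r = 101100001101110 to get c = 101100001001110.


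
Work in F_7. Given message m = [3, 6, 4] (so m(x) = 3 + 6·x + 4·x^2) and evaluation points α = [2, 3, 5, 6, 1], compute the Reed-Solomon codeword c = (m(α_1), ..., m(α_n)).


c = [3, 1, 0, 1, 6]

Message polynomial: m(x) = 3 + 6·x + 4·x^2 (mod 7).
For each evaluation point α_i, compute m(α_i) mod 7:
  α_1 = 2: Horner steps 4 → 0 → 3, so m(2) = 3.
  α_2 = 3: Horner steps 4 → 4 → 1, so m(3) = 1.
  α_3 = 5: Horner steps 4 → 5 → 0, so m(5) = 0.
  α_4 = 6: Horner steps 4 → 2 → 1, so m(6) = 1.
  α_5 = 1: Horner steps 4 → 3 → 6, so m(1) = 6.
Codeword c = [3, 1, 0, 1, 6] ∈ F_7^5.


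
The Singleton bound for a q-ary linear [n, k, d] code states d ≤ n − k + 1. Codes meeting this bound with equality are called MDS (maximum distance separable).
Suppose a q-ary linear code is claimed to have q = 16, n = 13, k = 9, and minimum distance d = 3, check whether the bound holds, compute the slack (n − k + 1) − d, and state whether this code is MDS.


Singleton RHS = n − k + 1 = 5, slack = 2, bound satisfied, not MDS.

Singleton bound: d ≤ n − k + 1.
Here n = 13, k = 9, so n − k + 1 = 5.
Given d = 3, check d ≤ 5: YES.
Slack = (n − k + 1) − d = 2.
The code is NOT MDS (slack = 2 > 0).
Description: the claimed parameters are [13, 9, 3]_16; such a code would be non-MDS.


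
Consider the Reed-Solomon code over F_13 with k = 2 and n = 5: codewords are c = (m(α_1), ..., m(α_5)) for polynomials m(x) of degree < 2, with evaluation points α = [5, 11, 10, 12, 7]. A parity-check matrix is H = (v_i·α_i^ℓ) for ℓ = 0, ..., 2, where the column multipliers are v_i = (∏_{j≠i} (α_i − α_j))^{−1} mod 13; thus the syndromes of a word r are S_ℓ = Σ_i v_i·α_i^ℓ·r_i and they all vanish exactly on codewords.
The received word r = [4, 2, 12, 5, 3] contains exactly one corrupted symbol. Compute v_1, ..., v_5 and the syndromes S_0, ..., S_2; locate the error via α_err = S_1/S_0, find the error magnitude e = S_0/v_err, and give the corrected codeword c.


S = (5, 12, 8), error at position 1, error magnitude e = 7, c = [10, 2, 12, 5, 3].

Step 1: column multipliers v_i = (∏_{j≠i}(α_i − α_j))^{−1} mod 13.
  i = 1 (α = 5): (5−11)(5−10)(5−12)(5−7) = (−6)·(−5)·(−7)·(−2) = 420 ≡ 4, so v_1 = 4^{−1} = 10 (mod 13).
  i = 2 (α = 11): (11−5)(11−10)(11−12)(11−7) = 6·1·(−1)·4 = −24 ≡ 2, so v_2 = 2^{−1} = 7 (mod 13).
  i = 3 (α = 10): (10−5)(10−11)(10−12)(10−7) = 5·(−1)·(−2)·3 = 30 ≡ 4, so v_3 = 4^{−1} = 10 (mod 13).
  i = 4 (α = 12): (12−5)(12−11)(12−10)(12−7) = 7·1·2·5 = 70 ≡ 5, so v_4 = 5^{−1} = 8 (mod 13).
  i = 5 (α = 7): (7−5)(7−11)(7−10)(7−12) = 2·(−4)·(−3)·(−5) = −120 ≡ 10, so v_5 = 10^{−1} = 4 (mod 13).
  v = [10, 7, 10, 8, 4].
Step 2: syndromes of r = [4, 2, 12, 5, 3] (all sums mod 13).
  S_0 = Σ v_i r_i = 10·4 + 7·2 + 10·12 + 8·5 + 4·3 = 226 ≡ 5.
  S_1 = Σ v_i α_i r_i = 10·5·4 + 7·11·2 + 10·10·12 + 8·12·5 + 4·7·3 = 2118 ≡ 12.
  α_i^2 mod 13 = [12, 4, 9, 1, 10].
  S_2 = Σ v_i α_i^2 r_i = 10·12·4 + 7·4·2 + 10·9·12 + 8·1·5 + 4·10·3 = 1776 ≡ 8.
  S = (5, 12, 8) ≠ 0, so r is not a codeword (an error is present).
Step 3: locate the error. For a single error e at position i, S_ℓ = v_i·e·α_i^ℓ, so α_err = S_1/S_0.
  S_0^{−1} = 5^{−1} = 8 (mod 13), so α_err = 12·8 = 96 ≡ 5 = α_1. Error position i = 1.
  Consistency check: S_2/S_1 = 8·12 = 96 ≡ 5 = α_err ✓ (single-error assumption holds).
Step 4: error magnitude e = S_0/v_1 = S_0·∏_{j≠1}(α_1 − α_j) = 5·4 = 20 ≡ 7 (mod 13).
Step 5: correct position 1: c_1 = r_1 − e = 4 − 7 ≡ 10 (mod 13). Hence c = [10, 2, 12, 5, 3].
  Check: interpolating c through the α_i gives m(x) = 8 + 3·x (degree < 2) with m(α_i) = c_i for every i, so c is indeed a codeword.


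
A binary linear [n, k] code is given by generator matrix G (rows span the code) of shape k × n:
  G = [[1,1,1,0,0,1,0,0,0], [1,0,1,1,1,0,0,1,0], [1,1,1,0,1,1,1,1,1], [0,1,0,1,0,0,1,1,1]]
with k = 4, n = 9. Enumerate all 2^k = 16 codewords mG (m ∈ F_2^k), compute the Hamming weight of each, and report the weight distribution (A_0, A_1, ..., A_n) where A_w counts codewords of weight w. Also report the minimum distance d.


Weight distribution: A_0 = 1, A_2 = 1, A_3 = 1, A_4 = 4, A_5 = 6, A_6 = 1, A_7 = 1, A_8 = 1. Minimum distance d = 2.

Enumerate all 2^4 = 16 messages m ∈ F_2^4.
For each, compute codeword c = mG in F_2^9, then tally its weight.
  m = 0000 → c = 000000000, weight = 0.
  m = 1000 → c = 111001000, weight = 4.
  m = 0100 → c = 101110010, weight = 5.
  m = 1100 → c = 010111010, weight = 5.
  m = 0010 → c = 111011111, weight = 8.
  m = 1010 → c = 000010111, weight = 4.
  m = 0110 → c = 010101101, weight = 5.
  m = 1110 → c = 101100101, weight = 5.
  m = 0001 → c = 010100111, weight = 5.
  m = 1001 → c = 101101111, weight = 7.
  m = 0101 → c = 111010101, weight = 6.
  m = 1101 → c = 000011101, weight = 4.
  m = 0011 → c = 101111000, weight = 5.
  m = 1011 → c = 010110000, weight = 3.
  m = 0111 → c = 000001010, weight = 2.
  m = 1111 → c = 111000010, weight = 4.
Tally weights:
  weight 0: 1 codewords.
  weight 2: 1 codewords.
  weight 3: 1 codewords.
  weight 4: 4 codewords.
  weight 5: 6 codewords.
  weight 6: 1 codewords.
  weight 7: 1 codewords.
  weight 8: 1 codewords.
Minimum distance d = smallest w > 0 with A_w > 0 = 2.
Sanity: Σ A_w = 16 = 2^4 = 16 ✓.


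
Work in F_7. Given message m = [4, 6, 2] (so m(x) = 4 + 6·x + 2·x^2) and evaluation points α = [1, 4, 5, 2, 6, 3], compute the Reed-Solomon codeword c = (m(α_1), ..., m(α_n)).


c = [5, 4, 0, 3, 0, 5]

Message polynomial: m(x) = 4 + 6·x + 2·x^2 (mod 7).
For each evaluation point α_i, compute m(α_i) mod 7:
  α_1 = 1: Horner steps 2 → 1 → 5, so m(1) = 5.
  α_2 = 4: Horner steps 2 → 0 → 4, so m(4) = 4.
  α_3 = 5: Horner steps 2 → 2 → 0, so m(5) = 0.
  α_4 = 2: Horner steps 2 → 3 → 3, so m(2) = 3.
  α_5 = 6: Horner steps 2 → 4 → 0, so m(6) = 0.
  α_6 = 3: Horner steps 2 → 5 → 5, so m(3) = 5.
Codeword c = [5, 4, 0, 3, 0, 5] ∈ F_7^6.


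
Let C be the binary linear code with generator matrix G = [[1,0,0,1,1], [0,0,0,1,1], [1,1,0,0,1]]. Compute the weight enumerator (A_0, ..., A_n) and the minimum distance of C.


Weight distribution: A_0 = 1, A_1 = 1, A_2 = 3, A_3 = 3. Minimum distance d = 1.

Enumerate all 2^3 = 8 messages m ∈ F_2^3.
For each, compute codeword c = mG in F_2^5, then tally its weight.
  m = 000 → c = 00000, weight = 0.
  m = 100 → c = 10011, weight = 3.
  m = 010 → c = 00011, weight = 2.
  m = 110 → c = 10000, weight = 1.
  m = 001 → c = 11001, weight = 3.
  m = 101 → c = 01010, weight = 2.
  m = 011 → c = 11010, weight = 3.
  m = 111 → c = 01001, weight = 2.
Tally weights:
  weight 0: 1 codewords.
  weight 1: 1 codewords.
  weight 2: 3 codewords.
  weight 3: 3 codewords.
Minimum distance d = smallest w > 0 with A_w > 0 = 1.
Sanity: Σ A_w = 8 = 2^3 = 8 ✓.


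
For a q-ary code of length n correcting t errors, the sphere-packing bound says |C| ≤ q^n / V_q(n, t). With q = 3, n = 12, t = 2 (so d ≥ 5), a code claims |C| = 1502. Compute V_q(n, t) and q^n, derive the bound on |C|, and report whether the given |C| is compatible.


V_q(n, t) = 289, q^n = 531441, Hamming bound = 1838, |C| = 1502 ≤ bound (satisfied).

Step 1: Compute V_q(n, t) = Σ_{j=0}^2 C(n, j) (q−1)^j.
  j = 0: C(12,0)·(2)^0 = 1·1 = 1.
  j = 1: C(12,1)·(2)^1 = 12·2 = 24.
  j = 2: C(12,2)·(2)^2 = 66·4 = 264.
  V_q(n, t) = 1 + 24 + 264 = 289.
Step 2: q^n = 3^12 = 531441.
Step 3: Hamming bound ⌊q^n / V_q(n,t)⌋ = ⌊531441/289⌋ = 1838.
Step 4: Compare |C| = 1502 to 1838: satisfied.
The claimed |C| lies below the Hamming bound.


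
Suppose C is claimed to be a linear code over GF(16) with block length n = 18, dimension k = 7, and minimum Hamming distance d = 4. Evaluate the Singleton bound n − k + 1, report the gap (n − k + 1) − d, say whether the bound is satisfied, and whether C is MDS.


Singleton RHS = n − k + 1 = 12, slack = 8, bound satisfied, not MDS.

Singleton bound: d ≤ n − k + 1.
Here n = 18, k = 7, so n − k + 1 = 12.
Given d = 4, check d ≤ 12: YES.
Slack = (n − k + 1) − d = 8.
The code is NOT MDS (slack = 8 > 0).
Description: the claimed parameters are [18, 7, 4]_16; such a code would be non-MDS.


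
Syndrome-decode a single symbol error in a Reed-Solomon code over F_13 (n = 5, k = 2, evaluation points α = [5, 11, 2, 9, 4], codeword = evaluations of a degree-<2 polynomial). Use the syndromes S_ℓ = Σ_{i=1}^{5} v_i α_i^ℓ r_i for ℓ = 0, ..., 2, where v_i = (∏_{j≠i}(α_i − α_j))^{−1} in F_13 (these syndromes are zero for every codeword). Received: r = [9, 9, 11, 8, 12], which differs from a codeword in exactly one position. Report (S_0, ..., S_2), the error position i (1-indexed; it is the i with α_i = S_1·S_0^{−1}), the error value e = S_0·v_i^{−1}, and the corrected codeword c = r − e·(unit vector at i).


S = (6, 4, 7), error at position 1, error magnitude e = 3, c = [6, 9, 11, 8, 12].

Step 1: column multipliers v_i = (∏_{j≠i}(α_i − α_j))^{−1} mod 13.
  i = 1 (α = 5): (5−11)(5−2)(5−9)(5−4) = (−6)·3·(−4)·1 = 72 ≡ 7, so v_1 = 7^{−1} = 2 (mod 13).
  i = 2 (α = 11): (11−5)(11−2)(11−9)(11−4) = 6·9·2·7 = 756 ≡ 2, so v_2 = 2^{−1} = 7 (mod 13).
  i = 3 (α = 2): (2−5)(2−11)(2−9)(2−4) = (−3)·(−9)·(−7)·(−2) = 378 ≡ 1, so v_3 = 1^{−1} = 1 (mod 13).
  i = 4 (α = 9): (9−5)(9−11)(9−2)(9−4) = 4·(−2)·7·5 = −280 ≡ 6, so v_4 = 6^{−1} = 11 (mod 13).
  i = 5 (α = 4): (4−5)(4−11)(4−2)(4−9) = (−1)·(−7)·2·(−5) = −70 ≡ 8, so v_5 = 8^{−1} = 5 (mod 13).
  v = [2, 7, 1, 11, 5].
Step 2: syndromes of r = [9, 9, 11, 8, 12] (all sums mod 13).
  S_0 = Σ v_i r_i = 2·9 + 7·9 + 1·11 + 11·8 + 5·12 = 240 ≡ 6.
  S_1 = Σ v_i α_i r_i = 2·5·9 + 7·11·9 + 1·2·11 + 11·9·8 + 5·4·12 = 1837 ≡ 4.
  α_i^2 mod 13 = [12, 4, 4, 3, 3].
  S_2 = Σ v_i α_i^2 r_i = 2·12·9 + 7·4·9 + 1·4·11 + 11·3·8 + 5·3·12 = 956 ≡ 7.
  S = (6, 4, 7) ≠ 0, so r is not a codeword (an error is present).
Step 3: locate the error. For a single error e at position i, S_ℓ = v_i·e·α_i^ℓ, so α_err = S_1/S_0.
  S_0^{−1} = 6^{−1} = 11 (mod 13), so α_err = 4·11 = 44 ≡ 5 = α_1. Error position i = 1.
  Consistency check: S_2/S_1 = 7·10 = 70 ≡ 5 = α_err ✓ (single-error assumption holds).
Step 4: error magnitude e = S_0/v_1 = S_0·∏_{j≠1}(α_1 − α_j) = 6·7 = 42 ≡ 3 (mod 13).
Step 5: correct position 1: c_1 = r_1 − e = 9 − 3 ≡ 6 (mod 13). Hence c = [6, 9, 11, 8, 12].
  Check: interpolating c through the α_i gives m(x) = 10 + 7·x (degree < 2) with m(α_i) = c_i for every i, so c is indeed a codeword.


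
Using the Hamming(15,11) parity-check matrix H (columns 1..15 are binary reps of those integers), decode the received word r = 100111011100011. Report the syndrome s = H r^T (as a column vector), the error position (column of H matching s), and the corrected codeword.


s = (1, 1, 0, 0)^T, error position = 12, corrected codeword c = 100111011101011

Compute s = H r^T mod 2 one row at a time:
  s_1 = 1 + 1 + 1 + 0 + 0 + 0 + 1 + 1 = 5 ≡ 1 (mod 2).
  s_2 = 1 + 1 + 1 + 0 + 0 + 0 + 1 + 1 = 5 ≡ 1 (mod 2).
  s_3 = 0 + 0 + 1 + 0 + 1 + 0 + 1 + 1 = 4 ≡ 0 (mod 2).
  s_4 = 1 + 0 + 1 + 0 + 1 + 0 + 0 + 1 = 4 ≡ 0 (mod 2).
s = (1, 1, 0, 0)^T — this equals column 12 of H (binary 1100), so error is at position 12.
Correct: flip bit 12 of r = 100111011100011 to get c = 100111011101011.


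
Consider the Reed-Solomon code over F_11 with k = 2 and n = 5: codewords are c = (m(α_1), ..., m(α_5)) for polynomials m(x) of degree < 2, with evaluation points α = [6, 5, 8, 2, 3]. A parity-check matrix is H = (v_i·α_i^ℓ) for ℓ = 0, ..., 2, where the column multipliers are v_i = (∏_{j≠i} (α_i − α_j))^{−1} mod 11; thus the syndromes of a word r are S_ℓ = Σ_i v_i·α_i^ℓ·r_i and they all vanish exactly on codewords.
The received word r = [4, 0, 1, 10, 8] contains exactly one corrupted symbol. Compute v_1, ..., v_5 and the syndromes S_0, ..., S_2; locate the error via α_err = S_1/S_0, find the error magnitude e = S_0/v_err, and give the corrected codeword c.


S = (9, 5, 4), error at position 5, error magnitude e = 5, c = [4, 0, 1, 10, 3].

Step 1: column multipliers v_i = (∏_{j≠i}(α_i − α_j))^{−1} mod 11.
  i = 1 (α = 6): (6−5)(6−8)(6−2)(6−3) = 1·(−2)·4·3 = −24 ≡ 9, so v_1 = 9^{−1} = 5 (mod 11).
  i = 2 (α = 5): (5−6)(5−8)(5−2)(5−3) = (−1)·(−3)·3·2 = 18 ≡ 7, so v_2 = 7^{−1} = 8 (mod 11).
  i = 3 (α = 8): (8−6)(8−5)(8−2)(8−3) = 2·3·6·5 = 180 ≡ 4, so v_3 = 4^{−1} = 3 (mod 11).
  i = 4 (α = 2): (2−6)(2−5)(2−8)(2−3) = (−4)·(−3)·(−6)·(−1) = 72 ≡ 6, so v_4 = 6^{−1} = 2 (mod 11).
  i = 5 (α = 3): (3−6)(3−5)(3−8)(3−2) = (−3)·(−2)·(−5)·1 = −30 ≡ 3, so v_5 = 3^{−1} = 4 (mod 11).
  v = [5, 8, 3, 2, 4].
Step 2: syndromes of r = [4, 0, 1, 10, 8] (all sums mod 11).
  S_0 = Σ v_i r_i = 5·4 + 8·0 + 3·1 + 2·10 + 4·8 = 75 ≡ 9.
  S_1 = Σ v_i α_i r_i = 5·6·4 + 8·5·0 + 3·8·1 + 2·2·10 + 4·3·8 = 280 ≡ 5.
  α_i^2 mod 11 = [3, 3, 9, 4, 9].
  S_2 = Σ v_i α_i^2 r_i = 5·3·4 + 8·3·0 + 3·9·1 + 2·4·10 + 4·9·8 = 455 ≡ 4.
  S = (9, 5, 4) ≠ 0, so r is not a codeword (an error is present).
Step 3: locate the error. For a single error e at position i, S_ℓ = v_i·e·α_i^ℓ, so α_err = S_1/S_0.
  S_0^{−1} = 9^{−1} = 5 (mod 11), so α_err = 5·5 = 25 ≡ 3 = α_5. Error position i = 5.
  Consistency check: S_2/S_1 = 4·9 = 36 ≡ 3 = α_err ✓ (single-error assumption holds).
Step 4: error magnitude e = S_0/v_5 = S_0·∏_{j≠5}(α_5 − α_j) = 9·3 = 27 ≡ 5 (mod 11).
Step 5: correct position 5: c_5 = r_5 − e = 8 − 5 ≡ 3 (mod 11). Hence c = [4, 0, 1, 10, 3].
  Check: interpolating c through the α_i gives m(x) = 2 + 4·x (degree < 2) with m(α_i) = c_i for every i, so c is indeed a codeword.


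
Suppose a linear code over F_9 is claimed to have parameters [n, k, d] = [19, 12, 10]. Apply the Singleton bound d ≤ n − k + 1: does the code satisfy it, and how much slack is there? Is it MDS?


Singleton RHS = n − k + 1 = 8, slack = -2, bound violated (no such code; not MDS).

Singleton bound: d ≤ n − k + 1.
Here n = 19, k = 12, so n − k + 1 = 8.
Given d = 10, check d ≤ 8: NO.
Slack = (n − k + 1) − d = -2.
The slack is negative: d = 10 exceeds n − k + 1 = 8 by 2, so the Singleton bound is violated and no linear [19, 12, 10]_9 code can exist. In particular it is not MDS (MDS requires d = n − k + 1 exactly).
Description: the claimed parameters are [19, 12, 10]_9; such a code would be impossible (violates the Singleton bound).


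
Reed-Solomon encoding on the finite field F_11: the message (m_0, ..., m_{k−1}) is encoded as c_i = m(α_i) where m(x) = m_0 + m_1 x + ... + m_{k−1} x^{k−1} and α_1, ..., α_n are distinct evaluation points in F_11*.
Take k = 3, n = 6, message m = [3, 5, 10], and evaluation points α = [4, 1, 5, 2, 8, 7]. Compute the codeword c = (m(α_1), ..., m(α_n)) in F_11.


c = [7, 7, 3, 9, 1, 0]

Message polynomial: m(x) = 3 + 5·x + 10·x^2 (mod 11).
For each evaluation point α_i, compute m(α_i) mod 11:
  α_1 = 4: Horner steps 10 → 1 → 7, so m(4) = 7.
  α_2 = 1: Horner steps 10 → 4 → 7, so m(1) = 7.
  α_3 = 5: Horner steps 10 → 0 → 3, so m(5) = 3.
  α_4 = 2: Horner steps 10 → 3 → 9, so m(2) = 9.
  α_5 = 8: Horner steps 10 → 8 → 1, so m(8) = 1.
  α_6 = 7: Horner steps 10 → 9 → 0, so m(7) = 0.
Codeword c = [7, 7, 3, 9, 1, 0] ∈ F_11^6.


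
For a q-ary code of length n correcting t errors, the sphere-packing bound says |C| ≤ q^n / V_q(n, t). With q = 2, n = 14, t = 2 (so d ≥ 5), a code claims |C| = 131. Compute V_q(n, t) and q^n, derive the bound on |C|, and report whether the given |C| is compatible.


V_q(n, t) = 106, q^n = 16384, Hamming bound = 154, |C| = 131 ≤ bound (satisfied).

Step 1: Compute V_q(n, t) = Σ_{j=0}^2 C(n, j) (q−1)^j.
  j = 0: C(14,0)·(1)^0 = 1·1 = 1.
  j = 1: C(14,1)·(1)^1 = 14·1 = 14.
  j = 2: C(14,2)·(1)^2 = 91·1 = 91.
  V_q(n, t) = 1 + 14 + 91 = 106.
Step 2: q^n = 2^14 = 16384.
Step 3: Hamming bound ⌊q^n / V_q(n,t)⌋ = ⌊16384/106⌋ = 154.
Step 4: Compare |C| = 131 to 154: satisfied.
The claimed |C| lies below the Hamming bound.


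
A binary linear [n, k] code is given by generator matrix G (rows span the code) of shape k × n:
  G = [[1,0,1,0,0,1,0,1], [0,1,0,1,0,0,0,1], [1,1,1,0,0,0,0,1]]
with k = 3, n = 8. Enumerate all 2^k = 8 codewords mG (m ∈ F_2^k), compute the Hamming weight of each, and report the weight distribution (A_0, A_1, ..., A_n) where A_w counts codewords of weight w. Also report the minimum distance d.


Weight distribution: A_0 = 1, A_2 = 1, A_3 = 3, A_4 = 2, A_5 = 1. Minimum distance d = 2.

Enumerate all 2^3 = 8 messages m ∈ F_2^3.
For each, compute codeword c = mG in F_2^8, then tally its weight.
  m = 000 → c = 00000000, weight = 0.
  m = 100 → c = 10100101, weight = 4.
  m = 010 → c = 01010001, weight = 3.
  m = 110 → c = 11110100, weight = 5.
  m = 001 → c = 11100001, weight = 4.
  m = 101 → c = 01000100, weight = 2.
  m = 011 → c = 10110000, weight = 3.
  m = 111 → c = 00010101, weight = 3.
Tally weights:
  weight 0: 1 codewords.
  weight 2: 1 codewords.
  weight 3: 3 codewords.
  weight 4: 2 codewords.
  weight 5: 1 codewords.
Minimum distance d = smallest w > 0 with A_w > 0 = 2.
Sanity: Σ A_w = 8 = 2^3 = 8 ✓.


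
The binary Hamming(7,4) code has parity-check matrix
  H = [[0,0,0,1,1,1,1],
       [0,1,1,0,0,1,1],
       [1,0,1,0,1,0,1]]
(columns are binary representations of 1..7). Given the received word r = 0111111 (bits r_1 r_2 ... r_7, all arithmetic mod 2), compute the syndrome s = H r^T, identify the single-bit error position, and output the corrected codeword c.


s = (0, 0, 1)^T, error position = 1, corrected codeword c = 1111111

Compute s = H r^T mod 2 one row at a time:
  s_1 = 1 + 1 + 1 + 1 = 4 ≡ 0 (mod 2).
  s_2 = 1 + 1 + 1 + 1 = 4 ≡ 0 (mod 2).
  s_3 = 0 + 1 + 1 + 1 = 3 ≡ 1 (mod 2).
s = (0, 0, 1)^T — this equals column 1 of H (binary 001), so error is at position 1.
Correct: flip bit 1 of r = 0111111 to get c = 1111111.


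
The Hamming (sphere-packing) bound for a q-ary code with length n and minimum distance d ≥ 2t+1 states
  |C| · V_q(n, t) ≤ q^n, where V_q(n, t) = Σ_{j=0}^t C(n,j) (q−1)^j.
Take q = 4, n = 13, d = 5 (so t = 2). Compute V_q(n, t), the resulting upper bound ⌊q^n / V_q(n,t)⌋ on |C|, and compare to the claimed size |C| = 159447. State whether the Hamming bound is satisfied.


V_q(n, t) = 742, q^n = 67108864, Hamming bound = 90443, |C| = 159447 > bound (violated).

Step 1: Compute V_q(n, t) = Σ_{j=0}^2 C(n, j) (q−1)^j.
  j = 0: C(13,0)·(3)^0 = 1·1 = 1.
  j = 1: C(13,1)·(3)^1 = 13·3 = 39.
  j = 2: C(13,2)·(3)^2 = 78·9 = 702.
  V_q(n, t) = 1 + 39 + 702 = 742.
Step 2: q^n = 4^13 = 67108864.
Step 3: Hamming bound ⌊q^n / V_q(n,t)⌋ = ⌊67108864/742⌋ = 90443.
Step 4: Compare |C| = 159447 to 90443: violated.
The claimed |C| lies above the Hamming bound, so no 4-ary code of length 13 with d ≥ 5 can have 159447 codewords.


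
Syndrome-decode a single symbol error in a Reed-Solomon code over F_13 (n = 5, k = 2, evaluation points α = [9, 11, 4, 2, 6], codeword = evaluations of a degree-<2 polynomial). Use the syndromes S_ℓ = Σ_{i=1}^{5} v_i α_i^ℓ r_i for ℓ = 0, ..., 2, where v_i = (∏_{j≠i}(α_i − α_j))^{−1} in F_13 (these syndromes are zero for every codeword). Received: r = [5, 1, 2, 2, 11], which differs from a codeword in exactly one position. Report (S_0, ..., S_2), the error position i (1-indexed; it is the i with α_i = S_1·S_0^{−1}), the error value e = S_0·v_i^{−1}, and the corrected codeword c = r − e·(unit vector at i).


S = (10, 7, 1), error at position 4, error magnitude e = 9, c = [5, 1, 2, 6, 11].

Step 1: column multipliers v_i = (∏_{j≠i}(α_i − α_j))^{−1} mod 13.
  i = 1 (α = 9): (9−11)(9−4)(9−2)(9−6) = (−2)·5·7·3 = −210 ≡ 11, so v_1 = 11^{−1} = 6 (mod 13).
  i = 2 (α = 11): (11−9)(11−4)(11−2)(11−6) = 2·7·9·5 = 630 ≡ 6, so v_2 = 6^{−1} = 11 (mod 13).
  i = 3 (α = 4): (4−9)(4−11)(4−2)(4−6) = (−5)·(−7)·2·(−2) = −140 ≡ 3, so v_3 = 3^{−1} = 9 (mod 13).
  i = 4 (α = 2): (2−9)(2−11)(2−4)(2−6) = (−7)·(−9)·(−2)·(−4) = 504 ≡ 10, so v_4 = 10^{−1} = 4 (mod 13).
  i = 5 (α = 6): (6−9)(6−11)(6−4)(6−2) = (−3)·(−5)·2·4 = 120 ≡ 3, so v_5 = 3^{−1} = 9 (mod 13).
  v = [6, 11, 9, 4, 9].
Step 2: syndromes of r = [5, 1, 2, 2, 11] (all sums mod 13).
  S_0 = Σ v_i r_i = 6·5 + 11·1 + 9·2 + 4·2 + 9·11 = 166 ≡ 10.
  S_1 = Σ v_i α_i r_i = 6·9·5 + 11·11·1 + 9·4·2 + 4·2·2 + 9·6·11 = 1073 ≡ 7.
  α_i^2 mod 13 = [3, 4, 3, 4, 10].
  S_2 = Σ v_i α_i^2 r_i = 6·3·5 + 11·4·1 + 9·3·2 + 4·4·2 + 9·10·11 = 1210 ≡ 1.
  S = (10, 7, 1) ≠ 0, so r is not a codeword (an error is present).
Step 3: locate the error. For a single error e at position i, S_ℓ = v_i·e·α_i^ℓ, so α_err = S_1/S_0.
  S_0^{−1} = 10^{−1} = 4 (mod 13), so α_err = 7·4 = 28 ≡ 2 = α_4. Error position i = 4.
  Consistency check: S_2/S_1 = 1·2 = 2 ≡ 2 = α_err ✓ (single-error assumption holds).
Step 4: error magnitude e = S_0/v_4 = S_0·∏_{j≠4}(α_4 − α_j) = 10·10 = 100 ≡ 9 (mod 13).
Step 5: correct position 4: c_4 = r_4 − e = 2 − 9 ≡ 6 (mod 13). Hence c = [5, 1, 2, 6, 11].
  Check: interpolating c through the α_i gives m(x) = 10 + 11·x (degree < 2) with m(α_i) = c_i for every i, so c is indeed a codeword.


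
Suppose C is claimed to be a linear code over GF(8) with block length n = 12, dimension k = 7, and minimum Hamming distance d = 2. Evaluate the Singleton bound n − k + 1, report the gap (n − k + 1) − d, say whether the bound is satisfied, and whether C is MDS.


Singleton RHS = n − k + 1 = 6, slack = 4, bound satisfied, not MDS.

Singleton bound: d ≤ n − k + 1.
Here n = 12, k = 7, so n − k + 1 = 6.
Given d = 2, check d ≤ 6: YES.
Slack = (n − k + 1) − d = 4.
The code is NOT MDS (slack = 4 > 0).
Description: the claimed parameters are [12, 7, 2]_8; such a code would be non-MDS.


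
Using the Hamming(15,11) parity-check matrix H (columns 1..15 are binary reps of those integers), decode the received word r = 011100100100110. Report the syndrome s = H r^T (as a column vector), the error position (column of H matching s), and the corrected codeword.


s = (1, 0, 1, 1)^T, error position = 11, corrected codeword c = 011100100110110

Compute s = H r^T mod 2 one row at a time:
  s_1 = 0 + 0 + 1 + 0 + 0 + 1 + 1 + 0 = 3 ≡ 1 (mod 2).
  s_2 = 1 + 0 + 0 + 1 + 0 + 1 + 1 + 0 = 4 ≡ 0 (mod 2).
  s_3 = 1 + 1 + 0 + 1 + 1 + 0 + 1 + 0 = 5 ≡ 1 (mod 2).
  s_4 = 0 + 1 + 0 + 1 + 0 + 0 + 1 + 0 = 3 ≡ 1 (mod 2).
s = (1, 0, 1, 1)^T — this equals column 11 of H (binary 1011), so error is at position 11.
Correct: flip bit 11 of r = 011100100100110 to get c = 011100100110110.


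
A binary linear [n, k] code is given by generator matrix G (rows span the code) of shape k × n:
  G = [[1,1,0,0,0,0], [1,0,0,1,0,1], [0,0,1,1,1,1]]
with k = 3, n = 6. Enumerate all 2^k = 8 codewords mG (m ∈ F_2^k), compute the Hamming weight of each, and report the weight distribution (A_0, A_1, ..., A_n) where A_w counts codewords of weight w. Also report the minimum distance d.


Weight distribution: A_0 = 1, A_2 = 1, A_3 = 4, A_4 = 1, A_6 = 1. Minimum distance d = 2.

Enumerate all 2^3 = 8 messages m ∈ F_2^3.
For each, compute codeword c = mG in F_2^6, then tally its weight.
  m = 000 → c = 000000, weight = 0.
  m = 100 → c = 110000, weight = 2.
  m = 010 → c = 100101, weight = 3.
  m = 110 → c = 010101, weight = 3.
  m = 001 → c = 001111, weight = 4.
  m = 101 → c = 111111, weight = 6.
  m = 011 → c = 101010, weight = 3.
  m = 111 → c = 011010, weight = 3.
Tally weights:
  weight 0: 1 codewords.
  weight 2: 1 codewords.
  weight 3: 4 codewords.
  weight 4: 1 codewords.
  weight 6: 1 codewords.
Minimum distance d = smallest w > 0 with A_w > 0 = 2.
Sanity: Σ A_w = 8 = 2^3 = 8 ✓.


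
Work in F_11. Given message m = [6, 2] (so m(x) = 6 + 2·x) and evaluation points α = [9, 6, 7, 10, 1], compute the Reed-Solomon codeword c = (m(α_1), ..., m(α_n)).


c = [2, 7, 9, 4, 8]

Message polynomial: m(x) = 6 + 2·x (mod 11).
For each evaluation point α_i, compute m(α_i) mod 11:
  α_1 = 9: Horner steps 2 → 2, so m(9) = 2.
  α_2 = 6: Horner steps 2 → 7, so m(6) = 7.
  α_3 = 7: Horner steps 2 → 9, so m(7) = 9.
  α_4 = 10: Horner steps 2 → 4, so m(10) = 4.
  α_5 = 1: Horner steps 2 → 8, so m(1) = 8.
Codeword c = [2, 7, 9, 4, 8] ∈ F_11^5.


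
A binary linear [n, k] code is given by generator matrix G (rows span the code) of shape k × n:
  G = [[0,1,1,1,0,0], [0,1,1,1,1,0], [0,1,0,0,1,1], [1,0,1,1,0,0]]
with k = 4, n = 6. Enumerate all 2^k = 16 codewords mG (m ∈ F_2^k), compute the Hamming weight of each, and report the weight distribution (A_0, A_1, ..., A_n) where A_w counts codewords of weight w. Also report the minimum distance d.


Weight distribution: A_0 = 1, A_1 = 1, A_2 = 3, A_3 = 6, A_4 = 3, A_5 = 1, A_6 = 1. Minimum distance d = 1.

Enumerate all 2^4 = 16 messages m ∈ F_2^4.
For each, compute codeword c = mG in F_2^6, then tally its weight.
  m = 0000 → c = 000000, weight = 0.
  m = 1000 → c = 011100, weight = 3.
  m = 0100 → c = 011110, weight = 4.
  m = 1100 → c = 000010, weight = 1.
  m = 0010 → c = 010011, weight = 3.
  m = 1010 → c = 001111, weight = 4.
  m = 0110 → c = 001101, weight = 3.
  m = 1110 → c = 010001, weight = 2.
  m = 0001 → c = 101100, weight = 3.
  m = 1001 → c = 110000, weight = 2.
  m = 0101 → c = 110010, weight = 3.
  m = 1101 → c = 101110, weight = 4.
  m = 0011 → c = 111111, weight = 6.
  m = 1011 → c = 100011, weight = 3.
  m = 0111 → c = 100001, weight = 2.
  m = 1111 → c = 111101, weight = 5.
Tally weights:
  weight 0: 1 codewords.
  weight 1: 1 codewords.
  weight 2: 3 codewords.
  weight 3: 6 codewords.
  weight 4: 3 codewords.
  weight 5: 1 codewords.
  weight 6: 1 codewords.
Minimum distance d = smallest w > 0 with A_w > 0 = 1.
Sanity: Σ A_w = 16 = 2^4 = 16 ✓.


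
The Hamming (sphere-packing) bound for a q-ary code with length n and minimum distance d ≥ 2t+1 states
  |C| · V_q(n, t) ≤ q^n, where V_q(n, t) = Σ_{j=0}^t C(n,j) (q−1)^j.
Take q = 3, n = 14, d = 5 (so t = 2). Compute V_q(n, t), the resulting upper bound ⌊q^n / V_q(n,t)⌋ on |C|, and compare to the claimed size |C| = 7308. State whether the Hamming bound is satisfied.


V_q(n, t) = 393, q^n = 4782969, Hamming bound = 12170, |C| = 7308 ≤ bound (satisfied).

Step 1: Compute V_q(n, t) = Σ_{j=0}^2 C(n, j) (q−1)^j.
  j = 0: C(14,0)·(2)^0 = 1·1 = 1.
  j = 1: C(14,1)·(2)^1 = 14·2 = 28.
  j = 2: C(14,2)·(2)^2 = 91·4 = 364.
  V_q(n, t) = 1 + 28 + 364 = 393.
Step 2: q^n = 3^14 = 4782969.
Step 3: Hamming bound ⌊q^n / V_q(n,t)⌋ = ⌊4782969/393⌋ = 12170.
Step 4: Compare |C| = 7308 to 12170: satisfied.
The claimed |C| lies below the Hamming bound.


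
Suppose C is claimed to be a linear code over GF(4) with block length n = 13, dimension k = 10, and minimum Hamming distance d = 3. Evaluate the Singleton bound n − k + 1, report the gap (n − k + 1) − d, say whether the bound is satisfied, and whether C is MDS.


Singleton RHS = n − k + 1 = 4, slack = 1, bound satisfied, not MDS.

Singleton bound: d ≤ n − k + 1.
Here n = 13, k = 10, so n − k + 1 = 4.
Given d = 3, check d ≤ 4: YES.
Slack = (n − k + 1) − d = 1.
The code is NOT MDS (slack = 1 > 0).
Description: the claimed parameters are [13, 10, 3]_4; such a code would be non-MDS.


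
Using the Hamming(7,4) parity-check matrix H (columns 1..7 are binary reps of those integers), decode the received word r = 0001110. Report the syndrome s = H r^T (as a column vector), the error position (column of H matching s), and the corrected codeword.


s = (1, 1, 1)^T, error position = 7, corrected codeword c = 0001111

Compute s = H r^T mod 2 one row at a time:
  s_1 = 1 + 1 + 1 + 0 = 3 ≡ 1 (mod 2).
  s_2 = 0 + 0 + 1 + 0 = 1 ≡ 1 (mod 2).
  s_3 = 0 + 0 + 1 + 0 = 1 ≡ 1 (mod 2).
s = (1, 1, 1)^T — this equals column 7 of H (binary 111), so error is at position 7.
Correct: flip bit 7 of r = 0001110 to get c = 0001111.


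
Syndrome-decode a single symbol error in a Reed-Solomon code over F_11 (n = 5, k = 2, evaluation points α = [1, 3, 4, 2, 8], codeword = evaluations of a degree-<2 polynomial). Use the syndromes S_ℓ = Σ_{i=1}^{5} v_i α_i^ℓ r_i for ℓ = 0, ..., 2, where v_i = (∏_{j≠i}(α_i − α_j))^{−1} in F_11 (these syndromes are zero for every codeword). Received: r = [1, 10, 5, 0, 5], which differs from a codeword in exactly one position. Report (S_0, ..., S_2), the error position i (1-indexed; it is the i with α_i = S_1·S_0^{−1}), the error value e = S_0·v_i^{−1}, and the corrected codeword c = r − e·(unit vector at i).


S = (2, 8, 10), error at position 3, error magnitude e = 7, c = [1, 10, 9, 0, 5].

Step 1: column multipliers v_i = (∏_{j≠i}(α_i − α_j))^{−1} mod 11.
  i = 1 (α = 1): (1−3)(1−4)(1−2)(1−8) = (−2)·(−3)·(−1)·(−7) = 42 ≡ 9, so v_1 = 9^{−1} = 5 (mod 11).
  i = 2 (α = 3): (3−1)(3−4)(3−2)(3−8) = 2·(−1)·1·(−5) = 10 ≡ 10, so v_2 = 10^{−1} = 10 (mod 11).
  i = 3 (α = 4): (4−1)(4−3)(4−2)(4−8) = 3·1·2·(−4) = −24 ≡ 9, so v_3 = 9^{−1} = 5 (mod 11).
  i = 4 (α = 2): (2−1)(2−3)(2−4)(2−8) = 1·(−1)·(−2)·(−6) = −12 ≡ 10, so v_4 = 10^{−1} = 10 (mod 11).
  i = 5 (α = 8): (8−1)(8−3)(8−4)(8−2) = 7·5·4·6 = 840 ≡ 4, so v_5 = 4^{−1} = 3 (mod 11).
  v = [5, 10, 5, 10, 3].
Step 2: syndromes of r = [1, 10, 5, 0, 5] (all sums mod 11).
  S_0 = Σ v_i r_i = 5·1 + 10·10 + 5·5 + 10·0 + 3·5 = 145 ≡ 2.
  S_1 = Σ v_i α_i r_i = 5·1·1 + 10·3·10 + 5·4·5 + 10·2·0 + 3·8·5 = 525 ≡ 8.
  α_i^2 mod 11 = [1, 9, 5, 4, 9].
  S_2 = Σ v_i α_i^2 r_i = 5·1·1 + 10·9·10 + 5·5·5 + 10·4·0 + 3·9·5 = 1165 ≡ 10.
  S = (2, 8, 10) ≠ 0, so r is not a codeword (an error is present).
Step 3: locate the error. For a single error e at position i, S_ℓ = v_i·e·α_i^ℓ, so α_err = S_1/S_0.
  S_0^{−1} = 2^{−1} = 6 (mod 11), so α_err = 8·6 = 48 ≡ 4 = α_3. Error position i = 3.
  Consistency check: S_2/S_1 = 10·7 = 70 ≡ 4 = α_err ✓ (single-error assumption holds).
Step 4: error magnitude e = S_0/v_3 = S_0·∏_{j≠3}(α_3 − α_j) = 2·9 = 18 ≡ 7 (mod 11).
Step 5: correct position 3: c_3 = r_3 − e = 5 − 7 ≡ 9 (mod 11). Hence c = [1, 10, 9, 0, 5].
  Check: interpolating c through the α_i gives m(x) = 2 + 10·x (degree < 2) with m(α_i) = c_i for every i, so c is indeed a codeword.


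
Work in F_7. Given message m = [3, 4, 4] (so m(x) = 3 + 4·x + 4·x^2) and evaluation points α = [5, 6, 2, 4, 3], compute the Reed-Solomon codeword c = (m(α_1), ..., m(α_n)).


c = [4, 3, 6, 6, 2]

Message polynomial: m(x) = 3 + 4·x + 4·x^2 (mod 7).
For each evaluation point α_i, compute m(α_i) mod 7:
  α_1 = 5: Horner steps 4 → 3 → 4, so m(5) = 4.
  α_2 = 6: Horner steps 4 → 0 → 3, so m(6) = 3.
  α_3 = 2: Horner steps 4 → 5 → 6, so m(2) = 6.
  α_4 = 4: Horner steps 4 → 6 → 6, so m(4) = 6.
  α_5 = 3: Horner steps 4 → 2 → 2, so m(3) = 2.
Codeword c = [4, 3, 6, 6, 2] ∈ F_7^5.


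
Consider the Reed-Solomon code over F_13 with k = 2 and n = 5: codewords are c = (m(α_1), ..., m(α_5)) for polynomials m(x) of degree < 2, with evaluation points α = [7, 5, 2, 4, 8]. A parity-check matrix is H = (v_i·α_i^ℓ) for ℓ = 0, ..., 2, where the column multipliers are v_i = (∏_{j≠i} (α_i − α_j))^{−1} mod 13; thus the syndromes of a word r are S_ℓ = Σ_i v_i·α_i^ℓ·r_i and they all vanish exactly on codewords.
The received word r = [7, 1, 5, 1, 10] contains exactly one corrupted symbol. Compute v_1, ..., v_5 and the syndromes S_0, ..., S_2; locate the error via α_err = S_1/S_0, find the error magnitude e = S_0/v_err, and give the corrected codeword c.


S = (8, 6, 11), error at position 4, error magnitude e = 3, c = [7, 1, 5, 11, 10].

Step 1: column multipliers v_i = (∏_{j≠i}(α_i − α_j))^{−1} mod 13.
  i = 1 (α = 7): (7−5)(7−2)(7−4)(7−8) = 2·5·3·(−1) = −30 ≡ 9, so v_1 = 9^{−1} = 3 (mod 13).
  i = 2 (α = 5): (5−7)(5−2)(5−4)(5−8) = (−2)·3·1·(−3) = 18 ≡ 5, so v_2 = 5^{−1} = 8 (mod 13).
  i = 3 (α = 2): (2−7)(2−5)(2−4)(2−8) = (−5)·(−3)·(−2)·(−6) = 180 ≡ 11, so v_3 = 11^{−1} = 6 (mod 13).
  i = 4 (α = 4): (4−7)(4−5)(4−2)(4−8) = (−3)·(−1)·2·(−4) = −24 ≡ 2, so v_4 = 2^{−1} = 7 (mod 13).
  i = 5 (α = 8): (8−7)(8−5)(8−2)(8−4) = 1·3·6·4 = 72 ≡ 7, so v_5 = 7^{−1} = 2 (mod 13).
  v = [3, 8, 6, 7, 2].
Step 2: syndromes of r = [7, 1, 5, 1, 10] (all sums mod 13).
  S_0 = Σ v_i r_i = 3·7 + 8·1 + 6·5 + 7·1 + 2·10 = 86 ≡ 8.
  S_1 = Σ v_i α_i r_i = 3·7·7 + 8·5·1 + 6·2·5 + 7·4·1 + 2·8·10 = 435 ≡ 6.
  α_i^2 mod 13 = [10, 12, 4, 3, 12].
  S_2 = Σ v_i α_i^2 r_i = 3·10·7 + 8·12·1 + 6·4·5 + 7·3·1 + 2·12·10 = 687 ≡ 11.
  S = (8, 6, 11) ≠ 0, so r is not a codeword (an error is present).
Step 3: locate the error. For a single error e at position i, S_ℓ = v_i·e·α_i^ℓ, so α_err = S_1/S_0.
  S_0^{−1} = 8^{−1} = 5 (mod 13), so α_err = 6·5 = 30 ≡ 4 = α_4. Error position i = 4.
  Consistency check: S_2/S_1 = 11·11 = 121 ≡ 4 = α_err ✓ (single-error assumption holds).
Step 4: error magnitude e = S_0/v_4 = S_0·∏_{j≠4}(α_4 − α_j) = 8·2 = 16 ≡ 3 (mod 13).
Step 5: correct position 4: c_4 = r_4 − e = 1 − 3 ≡ 11 (mod 13). Hence c = [7, 1, 5, 11, 10].
  Check: interpolating c through the α_i gives m(x) = 12 + 3·x (degree < 2) with m(α_i) = c_i for every i, so c is indeed a codeword.


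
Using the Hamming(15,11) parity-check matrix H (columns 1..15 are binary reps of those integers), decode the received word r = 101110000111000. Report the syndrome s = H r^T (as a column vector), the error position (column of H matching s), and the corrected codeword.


s = (1, 1, 1, 0)^T, error position = 14, corrected codeword c = 101110000111010

Compute s = H r^T mod 2 one row at a time:
  s_1 = 0 + 0 + 1 + 1 + 1 + 0 + 0 + 0 = 3 ≡ 1 (mod 2).
  s_2 = 1 + 1 + 0 + 0 + 1 + 0 + 0 + 0 = 3 ≡ 1 (mod 2).
  s_3 = 0 + 1 + 0 + 0 + 1 + 1 + 0 + 0 = 3 ≡ 1 (mod 2).
  s_4 = 1 + 1 + 1 + 0 + 0 + 1 + 0 + 0 = 4 ≡ 0 (mod 2).
s = (1, 1, 1, 0)^T — this equals column 14 of H (binary 1110), so error is at position 14.
Correct: flip bit 14 of r = 101110000111000 to get c = 101110000111010.


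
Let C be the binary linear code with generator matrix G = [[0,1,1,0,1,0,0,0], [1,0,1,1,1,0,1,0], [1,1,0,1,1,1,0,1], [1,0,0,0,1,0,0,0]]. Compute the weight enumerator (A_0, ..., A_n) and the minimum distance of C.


Weight distribution: A_0 = 1, A_2 = 1, A_3 = 3, A_4 = 5, A_5 = 4, A_6 = 1, A_7 = 1. Minimum distance d = 2.

Enumerate all 2^4 = 16 messages m ∈ F_2^4.
For each, compute codeword c = mG in F_2^8, then tally its weight.
  m = 0000 → c = 00000000, weight = 0.
  m = 1000 → c = 01101000, weight = 3.
  m = 0100 → c = 10111010, weight = 5.
  m = 1100 → c = 11010010, weight = 4.
  m = 0010 → c = 11011101, weight = 6.
  m = 1010 → c = 10110101, weight = 5.
  m = 0110 → c = 01100111, weight = 5.
  m = 1110 → c = 00001111, weight = 4.
  m = 0001 → c = 10001000, weight = 2.
  m = 1001 → c = 11100000, weight = 3.
  m = 0101 → c = 00110010, weight = 3.
  m = 1101 → c = 01011010, weight = 4.
  m = 0011 → c = 01010101, weight = 4.
  m = 1011 → c = 00111101, weight = 5.
  m = 0111 → c = 11101111, weight = 7.
  m = 1111 → c = 10000111, weight = 4.
Tally weights:
  weight 0: 1 codewords.
  weight 2: 1 codewords.
  weight 3: 3 codewords.
  weight 4: 5 codewords.
  weight 5: 4 codewords.
  weight 6: 1 codewords.
  weight 7: 1 codewords.
Minimum distance d = smallest w > 0 with A_w > 0 = 2.
Sanity: Σ A_w = 16 = 2^4 = 16 ✓.


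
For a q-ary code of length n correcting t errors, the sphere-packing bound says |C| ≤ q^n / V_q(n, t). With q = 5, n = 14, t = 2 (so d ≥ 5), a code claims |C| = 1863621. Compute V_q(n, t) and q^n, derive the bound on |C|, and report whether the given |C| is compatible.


V_q(n, t) = 1513, q^n = 6103515625, Hamming bound = 4034048, |C| = 1863621 ≤ bound (satisfied).

Step 1: Compute V_q(n, t) = Σ_{j=0}^2 C(n, j) (q−1)^j.
  j = 0: C(14,0)·(4)^0 = 1·1 = 1.
  j = 1: C(14,1)·(4)^1 = 14·4 = 56.
  j = 2: C(14,2)·(4)^2 = 91·16 = 1456.
  V_q(n, t) = 1 + 56 + 1456 = 1513.
Step 2: q^n = 5^14 = 6103515625.
Step 3: Hamming bound ⌊q^n / V_q(n,t)⌋ = ⌊6103515625/1513⌋ = 4034048.
Step 4: Compare |C| = 1863621 to 4034048: satisfied.
The claimed |C| lies below the Hamming bound.


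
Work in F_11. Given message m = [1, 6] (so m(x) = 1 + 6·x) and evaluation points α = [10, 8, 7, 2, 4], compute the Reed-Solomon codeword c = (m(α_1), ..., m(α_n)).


c = [6, 5, 10, 2, 3]

Message polynomial: m(x) = 1 + 6·x (mod 11).
For each evaluation point α_i, compute m(α_i) mod 11:
  α_1 = 10: Horner steps 6 → 6, so m(10) = 6.
  α_2 = 8: Horner steps 6 → 5, so m(8) = 5.
  α_3 = 7: Horner steps 6 → 10, so m(7) = 10.
  α_4 = 2: Horner steps 6 → 2, so m(2) = 2.
  α_5 = 4: Horner steps 6 → 3, so m(4) = 3.
Codeword c = [6, 5, 10, 2, 3] ∈ F_11^5.


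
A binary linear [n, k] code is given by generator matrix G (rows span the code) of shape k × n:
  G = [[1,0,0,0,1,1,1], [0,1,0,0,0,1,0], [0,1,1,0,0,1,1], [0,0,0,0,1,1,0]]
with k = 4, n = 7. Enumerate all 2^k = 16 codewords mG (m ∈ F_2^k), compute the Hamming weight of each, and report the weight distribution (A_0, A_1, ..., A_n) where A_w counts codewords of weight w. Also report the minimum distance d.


Weight distribution: A_0 = 1, A_2 = 6, A_4 = 9. Minimum distance d = 2.

Enumerate all 2^4 = 16 messages m ∈ F_2^4.
For each, compute codeword c = mG in F_2^7, then tally its weight.
  m = 0000 → c = 0000000, weight = 0.
  m = 1000 → c = 1000111, weight = 4.
  m = 0100 → c = 0100010, weight = 2.
  m = 1100 → c = 1100101, weight = 4.
  m = 0010 → c = 0110011, weight = 4.
  m = 1010 → c = 1110100, weight = 4.
  m = 0110 → c = 0010001, weight = 2.
  m = 1110 → c = 1010110, weight = 4.
  m = 0001 → c = 0000110, weight = 2.
  m = 1001 → c = 1000001, weight = 2.
  m = 0101 → c = 0100100, weight = 2.
  m = 1101 → c = 1100011, weight = 4.
  m = 0011 → c = 0110101, weight = 4.
  m = 1011 → c = 1110010, weight = 4.
  m = 0111 → c = 0010111, weight = 4.
  m = 1111 → c = 1010000, weight = 2.
Tally weights:
  weight 0: 1 codewords.
  weight 2: 6 codewords.
  weight 4: 9 codewords.
Minimum distance d = smallest w > 0 with A_w > 0 = 2.
Sanity: Σ A_w = 16 = 2^4 = 16 ✓.


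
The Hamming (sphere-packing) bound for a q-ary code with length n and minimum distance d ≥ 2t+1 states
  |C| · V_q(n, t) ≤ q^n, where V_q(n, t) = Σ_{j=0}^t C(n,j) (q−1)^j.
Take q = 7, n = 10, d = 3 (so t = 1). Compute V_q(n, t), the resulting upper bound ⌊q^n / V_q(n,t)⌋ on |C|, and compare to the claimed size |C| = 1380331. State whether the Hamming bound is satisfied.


V_q(n, t) = 61, q^n = 282475249, Hamming bound = 4630741, |C| = 1380331 ≤ bound (satisfied).

Step 1: Compute V_q(n, t) = Σ_{j=0}^1 C(n, j) (q−1)^j.
  j = 0: C(10,0)·(6)^0 = 1·1 = 1.
  j = 1: C(10,1)·(6)^1 = 10·6 = 60.
  V_q(n, t) = 1 + 60 = 61.
Step 2: q^n = 7^10 = 282475249.
Step 3: Hamming bound ⌊q^n / V_q(n,t)⌋ = ⌊282475249/61⌋ = 4630741.
Step 4: Compare |C| = 1380331 to 4630741: satisfied.
The claimed |C| lies below the Hamming bound.
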